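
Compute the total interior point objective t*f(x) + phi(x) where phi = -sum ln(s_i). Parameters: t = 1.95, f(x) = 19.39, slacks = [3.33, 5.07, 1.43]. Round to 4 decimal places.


Step 1: Compute log-barrier.
ln values: [1.203, 1.6233, 0.3577]
phi = -(1.203 + 1.6233 + 0.3577) = -3.184
Step 2: Compute augmented objective.
t*f(x) = 1.95*19.39 = 37.8105
Total = 37.8105 - 3.184 = 34.6265


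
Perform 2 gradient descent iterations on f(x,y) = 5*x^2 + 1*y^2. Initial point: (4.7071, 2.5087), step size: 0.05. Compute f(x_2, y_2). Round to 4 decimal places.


Gradient descent on f(x,y) = 5*x^2 + 1*y^2.
Starting point: (4.7071, 2.5087), alpha = 0.05
Step 1: grad_x = 2*5*4.7071 = 47.071, grad_y = 2*1*2.5087 = 5.0174
  x_1 = 4.7071 - 0.05*47.071 = 2.3536
  y_1 = 2.5087 - 0.05*5.0174 = 2.2578
Step 2: grad_x = 2*5*2.3536 = 23.5355, grad_y = 2*1*2.2578 = 4.5157
  x_2 = 2.3536 - 0.05*23.5355 = 1.1768
  y_2 = 2.2578 - 0.05*4.5157 = 2.032
f(1.1768, 2.032) = 5*1.1768^2 + 1*2.032^2 = 11.0532


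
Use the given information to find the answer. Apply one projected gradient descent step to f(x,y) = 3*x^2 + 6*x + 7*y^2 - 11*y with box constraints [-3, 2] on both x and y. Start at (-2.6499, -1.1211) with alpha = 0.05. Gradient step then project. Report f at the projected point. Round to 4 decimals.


Step 1: Compute gradient at (-2.6499, -1.1211).
grad_x = 2*3*-2.6499 + 6 = -9.8994
grad_y = 2*7*-1.1211 - 11 = -26.6954
Step 2: Gradient step.
x_raw = -2.6499 - 0.05*-9.8994 = -2.1549
y_raw = -1.1211 - 0.05*-26.6954 = 0.2137
Step 3: Project onto [-3, 2].
x_proj = clip(-2.1549) = -2.1549
y_proj = clip(0.2137) = 0.2137
Step 4: Evaluate f.
f(-2.1549, 0.2137) = -1.0292


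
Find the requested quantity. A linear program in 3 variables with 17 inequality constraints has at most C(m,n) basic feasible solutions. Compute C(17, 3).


Each vertex corresponds to some choice of n active constraints out of m, so the number of vertices is at most C(m, n) = m! / (n!(m-n)!).
m = 17, n = 3
Numerator: 17 * 16 * 15
Denominator: 3! = 6
C(17, 3) = 680


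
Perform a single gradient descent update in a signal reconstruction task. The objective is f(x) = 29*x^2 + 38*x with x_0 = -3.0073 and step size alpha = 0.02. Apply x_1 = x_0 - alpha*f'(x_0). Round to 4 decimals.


We compute the gradient at x_0 and apply the update.
f'(x) = 58*x + 38
f'(-3.0073) = 58*-3.0073 + 38 = -136.4234
x_1 = -3.0073 - 0.02*-136.4234 = -0.2788


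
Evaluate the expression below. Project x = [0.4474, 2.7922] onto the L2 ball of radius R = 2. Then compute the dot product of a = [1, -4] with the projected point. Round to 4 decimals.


Step 1: Compute ||x|| (intermediates to 6 decimals).
||x|| = sqrt(0.4474^2 + 2.7922^2) = 2.827817
Step 2: Project.
Since ||x|| > R, scale = R/||x|| = 2/2.827817 = 0.707259, proj(x) = scale * x
proj(x) = [0.316428, 1.974809]
Step 3: Dot product.
a^T * proj(x) = 1*0.316428 - 4*1.974809 = -7.5828


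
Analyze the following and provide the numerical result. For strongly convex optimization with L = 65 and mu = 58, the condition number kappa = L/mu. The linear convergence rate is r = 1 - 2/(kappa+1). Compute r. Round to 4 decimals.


Step 1: Compute the condition number.
kappa = L/mu = 65/58 = 1.1207
Step 2: Compute the convergence rate.
r = 1 - 2/(kappa + 1) = 1 - 2*mu/(L + mu) = (L - mu)/(L + mu) = 7/123 = 0.0569


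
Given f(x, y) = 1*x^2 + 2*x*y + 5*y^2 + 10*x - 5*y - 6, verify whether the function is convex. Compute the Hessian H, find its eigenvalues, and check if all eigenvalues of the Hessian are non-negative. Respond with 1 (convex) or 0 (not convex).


The Hessian of f(x,y) = 1*x^2 + 2*x*y + 5*y^2 + 10*x - 5*y - 6 is:
H = [[2, 2], [2, 10]]
Trace = 2 + 10 = 12
Determinant = 2*10 - (2)^2 = 16
Discriminant = (12)^2 - 4*16 = 80.0
Eigenvalues: lambda_1 = 1.5279, lambda_2 = 10.4721
The function is convex.

1


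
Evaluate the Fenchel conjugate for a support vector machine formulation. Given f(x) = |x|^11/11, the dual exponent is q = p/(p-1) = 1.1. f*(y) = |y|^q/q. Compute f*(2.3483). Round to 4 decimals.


The conjugate exponent q satisfies 1/p + 1/q = 1.
p = 11, so q = 11/(11 - 1) = 1.1
|y|^q = 2.3483^1.1 = 2.5576
f*(2.3483) = 2.5576 / 1.1 = 2.3251


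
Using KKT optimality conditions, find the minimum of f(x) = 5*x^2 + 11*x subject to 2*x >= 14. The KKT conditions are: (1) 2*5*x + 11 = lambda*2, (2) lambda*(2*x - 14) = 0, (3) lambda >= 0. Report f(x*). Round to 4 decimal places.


Step 1: Try lambda = 0 (constraint inactive).
x_unc = -11/(2*5) = -1.1
Check: 2*-1.1 = -2.2 < 14 -- violated!
Step 2: Constraint must be active: 2*x = 14
x* = 14/2 = 7.0
lambda = (2*5*7.0 + 11)/2 = 40.5
Step 3: Compute optimal value.
f(x*) = 5*7.0^2 + 11*7.0 = 322.0


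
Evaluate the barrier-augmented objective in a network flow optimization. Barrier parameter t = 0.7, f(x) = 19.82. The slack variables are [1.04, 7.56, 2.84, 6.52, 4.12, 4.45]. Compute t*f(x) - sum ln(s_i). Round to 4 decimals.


Step 1: Compute log-barrier.
ln values: [0.0392, 2.0229, 1.0438, 1.8749, 1.4159, 1.4929]
phi = -(0.0392 + 2.0229 + 1.0438 + 1.8749 + 1.4159 + 1.4929) = -7.8895
Step 2: Compute augmented objective.
t*f(x) = 0.7*19.82 = 13.874
Total = 13.874 - 7.8895 = 5.9845


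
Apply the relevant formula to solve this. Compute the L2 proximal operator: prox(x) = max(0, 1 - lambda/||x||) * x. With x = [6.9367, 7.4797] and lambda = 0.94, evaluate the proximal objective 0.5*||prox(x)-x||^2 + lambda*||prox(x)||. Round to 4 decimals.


Step 1: Compute ||x||.
||x|| = 10.2012
Step 2: Compute scaling factor.
scale = max(0, 1 - 0.94/10.2012) = 0.9079
Step 3: prox(x) = [6.2975, 6.7905]
||prox(x)|| = 9.2612
Step 4: Proximal objective.
0.5*||prox-x||^2 = 0.4418
lambda*||prox|| = 8.7055
Total = 9.1473


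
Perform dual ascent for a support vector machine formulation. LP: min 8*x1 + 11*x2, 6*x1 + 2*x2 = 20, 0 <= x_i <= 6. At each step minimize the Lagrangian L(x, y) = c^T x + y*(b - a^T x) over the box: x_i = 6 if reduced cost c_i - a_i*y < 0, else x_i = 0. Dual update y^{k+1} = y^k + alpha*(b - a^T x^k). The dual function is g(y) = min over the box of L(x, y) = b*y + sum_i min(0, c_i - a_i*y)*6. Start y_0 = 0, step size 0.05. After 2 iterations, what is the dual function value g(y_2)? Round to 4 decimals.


Dual ascent for LP: min 8*x1 + 11*x2, 6*x1 + 2*x2 = 20, 0 <= x_i <= 6
Step 1: y^k = 0.0, reduced costs: (8.0, 11.0)
  x^k = (0.0, 0.0), subgradient = b - a^T x = 20.0
  y^{k+1} = 0.0 + 0.05*20.0 = 1.0
Step 2: y^k = 1.0, reduced costs: (2.0, 9.0)
  x^k = (0.0, 0.0), subgradient = b - a^T x = 20.0
  y^{k+1} = 1.0 + 0.05*20.0 = 2.0
Dual objective at y_2 = 2.0: reduced costs (-4.0, 7.0), box minimizer x = (6.0, 0.0)
g(y_2) = b*y + (c1 - a1*y)*x1 + (c2 - a2*y)*x2 = 20*2.0 + (-4.0)*6.0 + 7.0*0.0 = 40.0 - 24.0 + 0.0 = 16.0


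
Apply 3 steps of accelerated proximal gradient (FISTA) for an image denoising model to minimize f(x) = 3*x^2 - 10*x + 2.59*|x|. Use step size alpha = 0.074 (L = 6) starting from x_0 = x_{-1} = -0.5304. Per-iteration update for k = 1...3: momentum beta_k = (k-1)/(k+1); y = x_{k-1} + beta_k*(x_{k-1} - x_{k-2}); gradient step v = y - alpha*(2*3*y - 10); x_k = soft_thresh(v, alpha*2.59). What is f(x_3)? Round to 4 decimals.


FISTA on f(x) = 3*x^2 - 10*x + 2.59*|x|
L = 6, alpha = 0.074
Iteration 1: beta = 0.0, y = -0.5304 + 0.0*(-0.5304 + 0.5304) = -0.5304
  grad(y) = -13.1824, v = y - alpha*grad = 0.4451
  prox(v) = soft_thresh(0.4451, 0.1917) = 0.2534
Iteration 2: beta = 0.3333, y = 0.2534 + 0.3333*(0.2534 + 0.5304) = 0.5147
  grad(y) = -6.9117, v = y - alpha*grad = 1.0262
  prox(v) = soft_thresh(1.0262, 0.1917) = 0.8345
Iteration 3: beta = 0.5, y = 0.8345 + 0.5*(0.8345 - 0.2534) = 1.1251
  grad(y) = -3.2496, v = y - alpha*grad = 1.3655
  prox(v) = soft_thresh(1.3655, 0.1917) = 1.1739
f(x_3) = 3*1.1739^2 - 10*1.1739 + 2.59*|1.1739| = -4.5645


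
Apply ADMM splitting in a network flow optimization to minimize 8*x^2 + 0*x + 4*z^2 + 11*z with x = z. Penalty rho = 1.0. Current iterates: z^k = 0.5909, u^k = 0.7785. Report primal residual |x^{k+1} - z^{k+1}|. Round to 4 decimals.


ADMM iteration with rho = 1.0, z^k = 0.5909, u^k = 0.7785
Step 1: x-update.
Minimize 8*x^2 + 0*x + (1.0/2)*(x - 0.5909 + 0.7785)^2
FOC: (2*8 + 1.0)*x = 0 + 1.0*(0.5909 - 0.7785)
x^{k+1} = -0.011
Step 2: z-update.
Minimize 4*z^2 + 11*z + (1.0/2)*(-0.011 - z + 0.7785)^2
FOC: (2*4 + 1.0)*z = -11 + 1.0*(-0.011 + 0.7785)
z^{k+1} = -1.1369
Step 3: u-update.
u^{k+1} = 0.7785 - 0.011 + 1.1369 = 1.9044
Step 4: Primal residual = |-0.011 + 1.1369| = 1.1259


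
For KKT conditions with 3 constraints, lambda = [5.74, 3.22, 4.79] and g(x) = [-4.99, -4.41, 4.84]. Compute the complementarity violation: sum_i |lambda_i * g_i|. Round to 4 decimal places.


KKT complementary slackness check:
lambda_1 * g_1 = 5.74 * -4.99 = -28.6426
lambda_2 * g_2 = 3.22 * -4.41 = -14.2002
lambda_3 * g_3 = 4.79 * 4.84 = 23.1836
Total violation = 28.6426 + 14.2002 + 23.1836 = 66.0264


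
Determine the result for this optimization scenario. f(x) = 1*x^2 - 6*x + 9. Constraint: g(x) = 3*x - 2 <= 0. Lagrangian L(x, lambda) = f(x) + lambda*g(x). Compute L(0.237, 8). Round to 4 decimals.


Step 1: Evaluate f(x).
f(0.237) = 1*0.237^2 - 6*0.237 + 9 = 7.6342
Step 2: Evaluate g(x).
g(0.237) = 3*0.237 - 2 = -1.289
Step 3: Compute Lagrangian.
L = 7.6342 + 8*-1.289 = -2.6778


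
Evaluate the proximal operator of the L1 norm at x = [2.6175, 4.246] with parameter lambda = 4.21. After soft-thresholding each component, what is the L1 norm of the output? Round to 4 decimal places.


Soft-thresholding with lambda = 4.21:
prox(2.6175) = sign(2.6175)*max(|2.6175| - 4.21, 0) = 0.0
prox(4.246) = sign(4.246)*max(|4.246| - 4.21, 0) = 0.036
prox(x) = [0.0, 0.036]
||prox(x)||_1 = 0.0 + 0.036 = 0.036


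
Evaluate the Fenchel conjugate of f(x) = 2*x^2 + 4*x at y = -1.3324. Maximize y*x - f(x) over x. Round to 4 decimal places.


f*(y) = sup_x {y*x - a*x^2 - b*x} = sup_x {(y-b)*x - a*x^2}
FOC: (y - b) - 2a*x = 0 => x* = (y - b)/(2a)
x* = (-1.3324 - 4)/(2*2) = -1.3331
f*(-1.3324) = (y-b)^2/(4a) = (-1.3324 - 4)^2/(4*2)
= 28.4345/8 = 3.5543


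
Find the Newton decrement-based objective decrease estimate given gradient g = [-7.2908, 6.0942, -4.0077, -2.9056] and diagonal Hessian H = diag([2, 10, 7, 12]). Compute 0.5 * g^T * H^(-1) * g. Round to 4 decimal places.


Step 1: H is diagonal, so H^(-1) * g = [-3.6454, 0.6094, -0.5725, -0.2421].
Step 2: g^T H^(-1) g = sum_i g_i^2 / H_ii
  = (-7.2908)^2/2 + (6.0942)^2/10 + (-4.0077)^2/7 + (-2.9056)^2/12
  = 26.5779 + 3.7139 + 2.2945 + 0.7035 = 33.2899
Step 3: Objective decrease = 0.5 * g^T H^(-1) g = 16.6449


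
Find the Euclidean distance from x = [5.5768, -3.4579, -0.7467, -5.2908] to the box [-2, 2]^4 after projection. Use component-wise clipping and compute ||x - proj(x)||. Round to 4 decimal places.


Project each component onto [-2, 2].
clip(5.5768) = 2.0, clip(-3.4579) = -2.0, clip(-0.7467) = -0.7467, clip(-5.2908) = -2.0
Projection = [2.0, -2.0, -0.7467, -2.0]
Squared diffs: [12.7935, 2.1255, 0.0, 10.8294]
Distance = sqrt(25.7484) = 5.0743


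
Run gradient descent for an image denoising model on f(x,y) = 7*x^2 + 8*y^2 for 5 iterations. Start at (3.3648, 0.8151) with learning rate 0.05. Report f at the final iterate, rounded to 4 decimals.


Gradient descent on f(x,y) = 7*x^2 + 8*y^2.
Starting point: (3.3648, 0.8151), alpha = 0.05
Step 1: grad_x = 2*7*3.3648 = 47.1072, grad_y = 2*8*0.8151 = 13.0416
  x_1 = 3.3648 - 0.05*47.1072 = 1.0094
  y_1 = 0.8151 - 0.05*13.0416 = 0.163
Step 2: grad_x = 2*7*1.0094 = 14.1322, grad_y = 2*8*0.163 = 2.6083
  x_2 = 1.0094 - 0.05*14.1322 = 0.3028
  y_2 = 0.163 - 0.05*2.6083 = 0.0326
Step 3: grad_x = 2*7*0.3028 = 4.2396, grad_y = 2*8*0.0326 = 0.5217
  x_3 = 0.3028 - 0.05*4.2396 = 0.0908
  y_3 = 0.0326 - 0.05*0.5217 = 0.0065
Step 4: grad_x = 2*7*0.0908 = 1.2719, grad_y = 2*8*0.0065 = 0.1043
  x_4 = 0.0908 - 0.05*1.2719 = 0.0273
  y_4 = 0.0065 - 0.05*0.1043 = 0.0013
Step 5: grad_x = 2*7*0.0273 = 0.3816, grad_y = 2*8*0.0013 = 0.0209
  x_5 = 0.0273 - 0.05*0.3816 = 0.0082
  y_5 = 0.0013 - 0.05*0.0209 = 0.0003
f(0.0082, 0.0003) = 7*0.0082^2 + 8*0.0003^2 = 0.0005


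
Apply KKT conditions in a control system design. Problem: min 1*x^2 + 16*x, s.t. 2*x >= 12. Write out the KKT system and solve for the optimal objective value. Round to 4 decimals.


Step 1: Try lambda = 0 (constraint inactive).
x_unc = -16/(2*1) = -8.0
Check: 2*-8.0 = -16.0 < 12 -- violated!
Step 2: Constraint must be active: 2*x = 12
x* = 12/2 = 6.0
lambda = (2*1*6.0 + 16)/2 = 14.0
Step 3: Compute optimal value.
f(x*) = 1*6.0^2 + 16*6.0 = 132.0


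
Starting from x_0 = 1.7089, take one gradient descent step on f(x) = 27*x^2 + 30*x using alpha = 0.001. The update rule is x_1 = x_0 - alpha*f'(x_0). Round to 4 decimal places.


We compute the gradient at x_0 and apply the update.
f'(x) = 54*x + 30
f'(1.7089) = 54*1.7089 + 30 = 122.2806
x_1 = 1.7089 - 0.001*122.2806 = 1.5866


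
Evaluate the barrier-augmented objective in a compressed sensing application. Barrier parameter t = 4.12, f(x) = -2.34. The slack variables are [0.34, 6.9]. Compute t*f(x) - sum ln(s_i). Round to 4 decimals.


Step 1: Compute log-barrier.
ln values: [-1.0788, 1.9315]
phi = -(-1.0788 + 1.9315) = -0.8527
Step 2: Compute augmented objective.
t*f(x) = 4.12*-2.34 = -9.6408
Total = -9.6408 - 0.8527 = -10.4935


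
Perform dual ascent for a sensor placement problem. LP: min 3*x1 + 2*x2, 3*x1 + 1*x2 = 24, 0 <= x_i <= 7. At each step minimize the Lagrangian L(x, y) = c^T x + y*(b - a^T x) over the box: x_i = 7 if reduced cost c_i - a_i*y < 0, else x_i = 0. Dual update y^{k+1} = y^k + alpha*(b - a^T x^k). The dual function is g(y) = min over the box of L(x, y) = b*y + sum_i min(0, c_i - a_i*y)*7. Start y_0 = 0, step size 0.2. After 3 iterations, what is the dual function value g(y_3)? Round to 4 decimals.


Dual ascent for LP: min 3*x1 + 2*x2, 3*x1 + 1*x2 = 24, 0 <= x_i <= 7
Step 1: y^k = 0.0, reduced costs: (3.0, 2.0)
  x^k = (0.0, 0.0), subgradient = b - a^T x = 24.0
  y^{k+1} = 0.0 + 0.2*24.0 = 4.8
Step 2: y^k = 4.8, reduced costs: (-11.4, -2.8)
  x^k = (7.0, 7.0), subgradient = b - a^T x = -4.0
  y^{k+1} = 4.8 + 0.2*-4.0 = 4.0
Step 3: y^k = 4.0, reduced costs: (-9.0, -2.0)
  x^k = (7.0, 7.0), subgradient = b - a^T x = -4.0
  y^{k+1} = 4.0 + 0.2*-4.0 = 3.2
Dual objective at y_3 = 3.2: reduced costs (-6.6, -1.2), box minimizer x = (7.0, 7.0)
g(y_3) = b*y + (c1 - a1*y)*x1 + (c2 - a2*y)*x2 = 24*3.2 + (-6.6)*7.0 + (-1.2)*7.0 = 76.8 - 46.2 - 8.4 = 22.2


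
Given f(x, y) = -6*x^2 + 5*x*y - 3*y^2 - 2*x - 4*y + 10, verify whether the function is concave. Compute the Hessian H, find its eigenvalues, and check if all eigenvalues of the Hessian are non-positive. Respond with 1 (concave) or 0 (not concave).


The Hessian of f(x,y) = -6*x^2 + 5*x*y - 3*y^2 - 2*x - 4*y + 10 is:
H = [[-12, 5], [5, -6]]
Trace = -12 - 6 = -18
Determinant = -12*-6 - (5)^2 = 47
Discriminant = (-18)^2 - 4*47 = 136.0
Eigenvalues: lambda_1 = -14.831, lambda_2 = -3.169
The function is concave.

1


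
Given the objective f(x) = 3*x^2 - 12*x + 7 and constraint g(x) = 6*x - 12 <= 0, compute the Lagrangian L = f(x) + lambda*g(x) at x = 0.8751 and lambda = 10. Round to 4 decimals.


Step 1: Evaluate f(x).
f(0.8751) = 3*0.8751^2 - 12*0.8751 + 7 = -1.2038
Step 2: Evaluate g(x).
g(0.8751) = 6*0.8751 - 12 = -6.7494
Step 3: Compute Lagrangian.
L = -1.2038 + 10*-6.7494 = -68.6978


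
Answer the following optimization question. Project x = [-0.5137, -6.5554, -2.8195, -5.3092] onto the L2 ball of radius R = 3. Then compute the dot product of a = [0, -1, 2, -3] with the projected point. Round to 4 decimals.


Step 1: Compute ||x|| (intermediates to 6 decimals).
||x|| = sqrt((-0.5137)^2 + (-6.5554)^2 + (-2.8195)^2 + (-5.3092)^2) = 8.909228
Step 2: Project.
Since ||x|| > R, scale = R/||x|| = 3/8.909228 = 0.33673, proj(x) = scale * x
proj(x) = [-0.172978, -2.2074, -0.94941, -1.787767]
Step 3: Dot product.
a^T * proj(x) = 0*(-0.172978) - 1*(-2.2074) + 2*(-0.94941) - 3*(-1.787767) = 5.6719


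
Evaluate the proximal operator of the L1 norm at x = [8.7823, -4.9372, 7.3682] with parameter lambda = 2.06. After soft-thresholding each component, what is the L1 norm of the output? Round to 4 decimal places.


Soft-thresholding with lambda = 2.06:
prox(8.7823) = sign(8.7823)*max(|8.7823| - 2.06, 0) = 6.7223
prox(-4.9372) = sign(-4.9372)*max(|-4.9372| - 2.06, 0) = -2.8772
prox(7.3682) = sign(7.3682)*max(|7.3682| - 2.06, 0) = 5.3082
prox(x) = [6.7223, -2.8772, 5.3082]
||prox(x)||_1 = 6.7223 + 2.8772 + 5.3082 = 14.9077


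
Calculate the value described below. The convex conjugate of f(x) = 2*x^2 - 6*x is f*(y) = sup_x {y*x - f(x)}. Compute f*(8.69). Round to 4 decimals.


f*(y) = sup_x {y*x - a*x^2 - b*x} = sup_x {(y-b)*x - a*x^2}
FOC: (y - b) - 2a*x = 0 => x* = (y - b)/(2a)
x* = (8.69 + 6)/(2*2) = 3.6725
f*(8.69) = (y-b)^2/(4a) = (8.69 + 6)^2/(4*2)
= 215.7961/8 = 26.9745


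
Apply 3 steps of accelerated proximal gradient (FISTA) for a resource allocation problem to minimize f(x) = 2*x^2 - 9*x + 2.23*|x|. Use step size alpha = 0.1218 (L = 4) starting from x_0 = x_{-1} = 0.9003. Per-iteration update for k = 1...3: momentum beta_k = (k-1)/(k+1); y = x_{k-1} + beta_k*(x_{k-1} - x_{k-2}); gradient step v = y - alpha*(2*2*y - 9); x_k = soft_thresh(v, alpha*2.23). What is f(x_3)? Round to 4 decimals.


FISTA on f(x) = 2*x^2 - 9*x + 2.23*|x|
L = 4, alpha = 0.1218
Iteration 1: beta = 0.0, y = 0.9003 + 0.0*(0.9003 - 0.9003) = 0.9003
  grad(y) = -5.3988, v = y - alpha*grad = 1.5579
  prox(v) = soft_thresh(1.5579, 0.2716) = 1.2863
Iteration 2: beta = 0.3333, y = 1.2863 + 0.3333*(1.2863 - 0.9003) = 1.4149
  grad(y) = -3.3403, v = y - alpha*grad = 1.8218
  prox(v) = soft_thresh(1.8218, 0.2716) = 1.5502
Iteration 3: beta = 0.5, y = 1.5502 + 0.5*(1.5502 - 1.2863) = 1.6821
  grad(y) = -2.2716, v = y - alpha*grad = 1.9588
  prox(v) = soft_thresh(1.9588, 0.2716) = 1.6872
f(x_3) = 2*1.6872^2 - 9*1.6872 + 2.23*|1.6872| = -5.7291


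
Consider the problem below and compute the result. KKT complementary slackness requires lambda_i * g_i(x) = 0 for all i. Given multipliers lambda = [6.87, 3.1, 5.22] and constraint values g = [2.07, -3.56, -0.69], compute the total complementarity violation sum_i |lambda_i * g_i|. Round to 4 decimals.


KKT complementary slackness check:
lambda_1 * g_1 = 6.87 * 2.07 = 14.2209
lambda_2 * g_2 = 3.1 * -3.56 = -11.036
lambda_3 * g_3 = 5.22 * -0.69 = -3.6018
Total violation = 14.2209 + 11.036 + 3.6018 = 28.8587


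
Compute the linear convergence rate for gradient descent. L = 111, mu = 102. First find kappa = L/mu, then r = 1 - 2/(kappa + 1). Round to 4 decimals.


Step 1: Compute the condition number.
kappa = L/mu = 111/102 = 1.0882
Step 2: Compute the convergence rate.
r = 1 - 2/(kappa + 1) = 1 - 2*mu/(L + mu) = (L - mu)/(L + mu) = 9/213 = 0.0423


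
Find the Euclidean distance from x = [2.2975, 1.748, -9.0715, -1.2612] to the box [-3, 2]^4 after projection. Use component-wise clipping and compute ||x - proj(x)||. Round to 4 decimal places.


Project each component onto [-3, 2].
clip(2.2975) = 2.0, clip(1.748) = 1.748, clip(-9.0715) = -3.0, clip(-1.2612) = -1.2612
Projection = [2.0, 1.748, -3.0, -1.2612]
Squared diffs: [0.0885, 0.0, 36.8631, 0.0]
Distance = sqrt(36.9516) = 6.0788


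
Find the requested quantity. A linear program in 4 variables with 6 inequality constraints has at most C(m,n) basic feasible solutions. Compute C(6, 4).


Each vertex corresponds to some choice of n active constraints out of m, so the number of vertices is at most C(m, n) = m! / (n!(m-n)!).
m = 6, n = 4
Numerator: 6 * 5 * 4 * 3
Denominator: 4! = 24
C(6, 4) = 15


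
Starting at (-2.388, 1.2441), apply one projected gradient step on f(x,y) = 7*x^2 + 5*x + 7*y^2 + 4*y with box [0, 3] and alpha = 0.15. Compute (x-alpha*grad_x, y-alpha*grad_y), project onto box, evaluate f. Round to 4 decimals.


Step 1: Compute gradient at (-2.388, 1.2441).
grad_x = 2*7*-2.388 + 5 = -28.432
grad_y = 2*7*1.2441 + 4 = 21.4174
Step 2: Gradient step.
x_raw = -2.388 - 0.15*-28.432 = 1.8768
y_raw = 1.2441 - 0.15*21.4174 = -1.9685
Step 3: Project onto [0, 3].
x_proj = clip(1.8768) = 1.8768
y_proj = clip(-1.9685) = 0.0
Step 4: Evaluate f.
f(1.8768, 0.0) = 34.0406


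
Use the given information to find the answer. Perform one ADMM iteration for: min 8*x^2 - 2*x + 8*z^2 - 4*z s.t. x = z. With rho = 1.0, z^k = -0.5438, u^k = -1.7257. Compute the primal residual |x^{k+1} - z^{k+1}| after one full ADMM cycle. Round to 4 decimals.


ADMM iteration with rho = 1.0, z^k = -0.5438, u^k = -1.7257
Step 1: x-update.
Minimize 8*x^2 - 2*x + (1.0/2)*(x + 0.5438 - 1.7257)^2
FOC: (2*8 + 1.0)*x = 2 + 1.0*(-0.5438 + 1.7257)
x^{k+1} = 0.1872
Step 2: z-update.
Minimize 8*z^2 - 4*z + (1.0/2)*(0.1872 - z - 1.7257)^2
FOC: (2*8 + 1.0)*z = 4 + 1.0*(0.1872 - 1.7257)
z^{k+1} = 0.1448
Step 3: u-update.
u^{k+1} = -1.7257 + 0.1872 - 0.1448 = -1.6833
Step 4: Primal residual = |0.1872 - 0.1448| = 0.0424


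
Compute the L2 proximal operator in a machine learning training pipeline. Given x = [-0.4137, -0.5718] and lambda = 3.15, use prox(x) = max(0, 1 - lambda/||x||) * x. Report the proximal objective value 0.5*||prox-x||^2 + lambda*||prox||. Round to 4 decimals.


Step 1: Compute ||x||.
||x|| = 0.7058
Step 2: Compute scaling factor.
scale = max(0, 1 - 3.15/0.7058) = 0.0
Step 3: prox(x) = [-0.0, -0.0]
||prox(x)|| = 0.0
Step 4: Proximal objective.
0.5*||prox-x||^2 = 0.2491
lambda*||prox|| = 0.0
Total = 0.2491


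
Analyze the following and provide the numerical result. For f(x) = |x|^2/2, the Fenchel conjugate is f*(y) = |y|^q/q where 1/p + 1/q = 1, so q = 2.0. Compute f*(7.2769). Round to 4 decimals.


The conjugate exponent q satisfies 1/p + 1/q = 1.
p = 2, so q = 2/(2 - 1) = 2.0
|y|^q = 7.2769^2.0 = 52.9533
f*(7.2769) = 52.9533 / 2.0 = 26.4766


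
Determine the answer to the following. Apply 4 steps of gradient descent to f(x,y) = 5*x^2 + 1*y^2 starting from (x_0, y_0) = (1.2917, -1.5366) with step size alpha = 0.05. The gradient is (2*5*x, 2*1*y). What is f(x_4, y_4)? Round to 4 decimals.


Gradient descent on f(x,y) = 5*x^2 + 1*y^2.
Starting point: (1.2917, -1.5366), alpha = 0.05
Step 1: grad_x = 2*5*1.2917 = 12.917, grad_y = 2*1*-1.5366 = -3.0732
  x_1 = 1.2917 - 0.05*12.917 = 0.6459
  y_1 = -1.5366 - 0.05*-3.0732 = -1.3829
Step 2: grad_x = 2*5*0.6459 = 6.4585, grad_y = 2*1*-1.3829 = -2.7659
  x_2 = 0.6459 - 0.05*6.4585 = 0.3229
  y_2 = -1.3829 - 0.05*-2.7659 = -1.2446
Step 3: grad_x = 2*5*0.3229 = 3.2293, grad_y = 2*1*-1.2446 = -2.4893
  x_3 = 0.3229 - 0.05*3.2293 = 0.1615
  y_3 = -1.2446 - 0.05*-2.4893 = -1.1202
Step 4: grad_x = 2*5*0.1615 = 1.6146, grad_y = 2*1*-1.1202 = -2.2404
  x_4 = 0.1615 - 0.05*1.6146 = 0.0807
  y_4 = -1.1202 - 0.05*-2.2404 = -1.0082
f(0.0807, -1.0082) = 5*0.0807^2 + 1*(-1.0082)^2 = 1.049


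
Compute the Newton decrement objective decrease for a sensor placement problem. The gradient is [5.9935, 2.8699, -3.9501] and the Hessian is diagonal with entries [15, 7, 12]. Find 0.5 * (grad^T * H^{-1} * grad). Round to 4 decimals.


Step 1: H is diagonal, so H^(-1) * g = [0.3996, 0.41, -0.3292].
Step 2: g^T H^(-1) g = sum_i g_i^2 / H_ii
  = (5.9935)^2/15 + (2.8699)^2/7 + (-3.9501)^2/12
  = 2.3948 + 1.1766 + 1.3003 = 4.8717
Step 3: Objective decrease = 0.5 * g^T H^(-1) g = 2.4358


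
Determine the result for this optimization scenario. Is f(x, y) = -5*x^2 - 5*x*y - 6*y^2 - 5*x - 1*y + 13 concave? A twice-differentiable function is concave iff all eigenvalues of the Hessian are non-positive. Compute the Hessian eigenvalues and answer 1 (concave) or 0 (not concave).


The Hessian of f(x,y) = -5*x^2 - 5*x*y - 6*y^2 - 5*x - 1*y + 13 is:
H = [[-10, -5], [-5, -12]]
Trace = -10 - 12 = -22
Determinant = -10*-12 - (-5)^2 = 95
Discriminant = (-22)^2 - 4*95 = 104.0
Eigenvalues: lambda_1 = -16.099, lambda_2 = -5.901
The function is concave.

1


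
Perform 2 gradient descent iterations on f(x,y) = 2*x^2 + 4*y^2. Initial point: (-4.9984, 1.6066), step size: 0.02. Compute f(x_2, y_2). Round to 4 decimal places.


Gradient descent on f(x,y) = 2*x^2 + 4*y^2.
Starting point: (-4.9984, 1.6066), alpha = 0.02
Step 1: grad_x = 2*2*-4.9984 = -19.9936, grad_y = 2*4*1.6066 = 12.8528
  x_1 = -4.9984 - 0.02*-19.9936 = -4.5985
  y_1 = 1.6066 - 0.02*12.8528 = 1.3495
Step 2: grad_x = 2*2*-4.5985 = -18.3941, grad_y = 2*4*1.3495 = 10.7964
  x_2 = -4.5985 - 0.02*-18.3941 = -4.2306
  y_2 = 1.3495 - 0.02*10.7964 = 1.1336
f(-4.2306, 1.1336) = 2*(-4.2306)^2 + 4*1.1336^2 = 40.9371


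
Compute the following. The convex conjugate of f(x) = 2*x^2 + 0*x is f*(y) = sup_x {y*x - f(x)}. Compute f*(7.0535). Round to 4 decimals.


f*(y) = sup_x {y*x - a*x^2 - b*x} = sup_x {(y-b)*x - a*x^2}
FOC: (y - b) - 2a*x = 0 => x* = (y - b)/(2a)
x* = (7.0535 - 0)/(2*2) = 1.7634
f*(7.0535) = (y-b)^2/(4a) = (7.0535 - 0)^2/(4*2)
= 49.7519/8 = 6.219


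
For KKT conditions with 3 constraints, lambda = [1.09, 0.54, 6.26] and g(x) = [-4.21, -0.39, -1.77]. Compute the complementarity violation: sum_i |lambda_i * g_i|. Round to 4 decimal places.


KKT complementary slackness check:
lambda_1 * g_1 = 1.09 * -4.21 = -4.5889
lambda_2 * g_2 = 0.54 * -0.39 = -0.2106
lambda_3 * g_3 = 6.26 * -1.77 = -11.0802
Total violation = 4.5889 + 0.2106 + 11.0802 = 15.8797


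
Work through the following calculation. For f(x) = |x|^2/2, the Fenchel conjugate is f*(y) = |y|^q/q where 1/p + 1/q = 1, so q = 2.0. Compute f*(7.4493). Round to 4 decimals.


The conjugate exponent q satisfies 1/p + 1/q = 1.
p = 2, so q = 2/(2 - 1) = 2.0
|y|^q = 7.4493^2.0 = 55.4921
f*(7.4493) = 55.4921 / 2.0 = 27.746


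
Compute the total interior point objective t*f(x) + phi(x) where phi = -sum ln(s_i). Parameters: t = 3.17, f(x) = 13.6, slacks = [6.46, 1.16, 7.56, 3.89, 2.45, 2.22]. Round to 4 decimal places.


Step 1: Compute log-barrier.
ln values: [1.8656, 0.1484, 2.0229, 1.3584, 0.8961, 0.7975]
phi = -(1.8656 + 0.1484 + 2.0229 + 1.3584 + 0.8961 + 0.7975) = -7.0889
Step 2: Compute augmented objective.
t*f(x) = 3.17*13.6 = 43.112
Total = 43.112 - 7.0889 = 36.0231


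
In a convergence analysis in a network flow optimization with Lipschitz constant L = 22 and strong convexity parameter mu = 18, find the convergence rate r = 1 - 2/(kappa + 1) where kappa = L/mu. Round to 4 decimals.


Step 1: Compute the condition number.
kappa = L/mu = 22/18 = 1.2222
Step 2: Compute the convergence rate.
r = 1 - 2/(kappa + 1) = 1 - 2*mu/(L + mu) = (L - mu)/(L + mu) = 4/40 = 0.1


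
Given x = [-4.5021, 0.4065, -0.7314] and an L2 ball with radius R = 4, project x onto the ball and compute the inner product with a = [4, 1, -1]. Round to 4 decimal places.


Step 1: Compute ||x|| (intermediates to 6 decimals).
||x|| = sqrt((-4.5021)^2 + 0.4065^2 + (-0.7314)^2) = 4.579202
Step 2: Project.
Since ||x|| > R, scale = R/||x|| = 4/4.579202 = 0.873515, proj(x) = scale * x
proj(x) = [-3.932652, 0.355084, -0.638889]
Step 3: Dot product.
a^T * proj(x) = 4*(-3.932652) + 1*0.355084 - 1*(-0.638889) = -14.7366


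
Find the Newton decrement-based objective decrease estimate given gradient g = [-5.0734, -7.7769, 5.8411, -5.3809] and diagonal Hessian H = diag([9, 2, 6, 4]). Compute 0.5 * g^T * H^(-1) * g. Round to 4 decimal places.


Step 1: H is diagonal, so H^(-1) * g = [-0.5637, -3.8885, 0.9735, -1.3452].
Step 2: g^T H^(-1) g = sum_i g_i^2 / H_ii
  = (-5.0734)^2/9 + (-7.7769)^2/2 + (5.8411)^2/6 + (-5.3809)^2/4
  = 2.8599 + 30.2401 + 5.6864 + 7.2385 = 46.0249
Step 3: Objective decrease = 0.5 * g^T H^(-1) g = 23.0125


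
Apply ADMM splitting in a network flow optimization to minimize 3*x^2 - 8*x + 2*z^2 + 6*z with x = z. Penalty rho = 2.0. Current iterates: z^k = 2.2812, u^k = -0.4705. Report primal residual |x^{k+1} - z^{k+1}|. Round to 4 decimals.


ADMM iteration with rho = 2.0, z^k = 2.2812, u^k = -0.4705
Step 1: x-update.
Minimize 3*x^2 - 8*x + (2.0/2)*(x - 2.2812 - 0.4705)^2
FOC: (2*3 + 2.0)*x = 8 + 2.0*(2.2812 + 0.4705)
x^{k+1} = 1.6879
Step 2: z-update.
Minimize 2*z^2 + 6*z + (2.0/2)*(1.6879 - z - 0.4705)^2
FOC: (2*2 + 2.0)*z = -6 + 2.0*(1.6879 - 0.4705)
z^{k+1} = -0.5942
Step 3: u-update.
u^{k+1} = -0.4705 + 1.6879 + 0.5942 = 1.8116
Step 4: Primal residual = |1.6879 + 0.5942| = 2.2821


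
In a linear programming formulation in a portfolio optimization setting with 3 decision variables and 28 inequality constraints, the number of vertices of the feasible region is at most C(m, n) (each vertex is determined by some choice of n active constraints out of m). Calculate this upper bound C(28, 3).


Each vertex corresponds to some choice of n active constraints out of m, so the number of vertices is at most C(m, n) = m! / (n!(m-n)!).
m = 28, n = 3
Numerator: 28 * 27 * 26
Denominator: 3! = 6
C(28, 3) = 3276


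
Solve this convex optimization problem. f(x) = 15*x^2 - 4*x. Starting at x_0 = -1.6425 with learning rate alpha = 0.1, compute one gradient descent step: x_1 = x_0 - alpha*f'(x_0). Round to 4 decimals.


We compute the gradient at x_0 and apply the update.
f'(x) = 30*x - 4
f'(-1.6425) = 30*-1.6425 - 4 = -53.275
x_1 = -1.6425 - 0.1*-53.275 = 3.685


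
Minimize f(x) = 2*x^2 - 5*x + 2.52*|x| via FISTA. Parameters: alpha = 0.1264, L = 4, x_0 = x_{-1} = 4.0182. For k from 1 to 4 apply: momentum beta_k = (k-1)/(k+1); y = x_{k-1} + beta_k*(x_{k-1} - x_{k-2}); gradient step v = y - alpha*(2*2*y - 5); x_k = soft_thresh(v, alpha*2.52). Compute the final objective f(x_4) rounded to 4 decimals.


FISTA on f(x) = 2*x^2 - 5*x + 2.52*|x|
L = 4, alpha = 0.1264
Iteration 1: beta = 0.0, y = 4.0182 + 0.0*(4.0182 - 4.0182) = 4.0182
  grad(y) = 11.0728, v = y - alpha*grad = 2.6186
  prox(v) = soft_thresh(2.6186, 0.3185) = 2.3001
Iteration 2: beta = 0.3333, y = 2.3001 + 0.3333*(2.3001 - 4.0182) = 1.7274
  grad(y) = 1.9094, v = y - alpha*grad = 1.486
  prox(v) = soft_thresh(1.486, 0.3185) = 1.1675
Iteration 3: beta = 0.5, y = 1.1675 + 0.5*(1.1675 - 2.3001) = 0.6012
  grad(y) = -2.5953, v = y - alpha*grad = 0.9292
  prox(v) = soft_thresh(0.9292, 0.3185) = 0.6107
Iteration 4: beta = 0.6, y = 0.6107 + 0.6*(0.6107 - 1.1675) = 0.2766
  grad(y) = -3.8935, v = y - alpha*grad = 0.7688
  prox(v) = soft_thresh(0.7688, 0.3185) = 0.4502
f(x_4) = 2*0.4502^2 - 5*0.4502 + 2.52*|0.4502| = -0.7112


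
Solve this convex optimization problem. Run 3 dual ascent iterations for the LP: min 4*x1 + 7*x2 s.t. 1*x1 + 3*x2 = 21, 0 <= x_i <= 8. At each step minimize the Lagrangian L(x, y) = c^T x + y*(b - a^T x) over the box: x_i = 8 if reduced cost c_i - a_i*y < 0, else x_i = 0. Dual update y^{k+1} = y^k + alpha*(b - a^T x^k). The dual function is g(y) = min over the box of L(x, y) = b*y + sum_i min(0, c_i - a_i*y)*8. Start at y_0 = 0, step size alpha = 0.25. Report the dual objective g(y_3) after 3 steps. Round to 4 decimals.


Dual ascent for LP: min 4*x1 + 7*x2, 1*x1 + 3*x2 = 21, 0 <= x_i <= 8
Step 1: y^k = 0.0, reduced costs: (4.0, 7.0)
  x^k = (0.0, 0.0), subgradient = b - a^T x = 21.0
  y^{k+1} = 0.0 + 0.25*21.0 = 5.25
Step 2: y^k = 5.25, reduced costs: (-1.25, -8.75)
  x^k = (8.0, 8.0), subgradient = b - a^T x = -11.0
  y^{k+1} = 5.25 + 0.25*-11.0 = 2.5
Step 3: y^k = 2.5, reduced costs: (1.5, -0.5)
  x^k = (0.0, 8.0), subgradient = b - a^T x = -3.0
  y^{k+1} = 2.5 + 0.25*-3.0 = 1.75
Dual objective at y_3 = 1.75: reduced costs (2.25, 1.75), box minimizer x = (0.0, 0.0)
g(y_3) = b*y + (c1 - a1*y)*x1 + (c2 - a2*y)*x2 = 21*1.75 + 2.25*0.0 + 1.75*0.0 = 36.75 + 0.0 + 0.0 = 36.75


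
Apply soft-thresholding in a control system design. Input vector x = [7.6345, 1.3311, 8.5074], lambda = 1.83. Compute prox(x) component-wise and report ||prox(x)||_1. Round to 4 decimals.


Soft-thresholding with lambda = 1.83:
prox(7.6345) = sign(7.6345)*max(|7.6345| - 1.83, 0) = 5.8045
prox(1.3311) = sign(1.3311)*max(|1.3311| - 1.83, 0) = 0.0
prox(8.5074) = sign(8.5074)*max(|8.5074| - 1.83, 0) = 6.6774
prox(x) = [5.8045, 0.0, 6.6774]
||prox(x)||_1 = 5.8045 + 0.0 + 6.6774 = 12.4819


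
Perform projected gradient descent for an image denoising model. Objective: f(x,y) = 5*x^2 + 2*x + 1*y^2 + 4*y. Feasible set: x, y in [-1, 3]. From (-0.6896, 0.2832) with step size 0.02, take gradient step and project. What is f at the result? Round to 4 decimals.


Step 1: Compute gradient at (-0.6896, 0.2832).
grad_x = 2*5*-0.6896 + 2 = -4.896
grad_y = 2*1*0.2832 + 4 = 4.5664
Step 2: Gradient step.
x_raw = -0.6896 - 0.02*-4.896 = -0.5917
y_raw = 0.2832 - 0.02*4.5664 = 0.1919
Step 3: Project onto [-1, 3].
x_proj = clip(-0.5917) = -0.5917
y_proj = clip(0.1919) = 0.1919
Step 4: Evaluate f.
f(-0.5917, 0.1919) = 1.3714


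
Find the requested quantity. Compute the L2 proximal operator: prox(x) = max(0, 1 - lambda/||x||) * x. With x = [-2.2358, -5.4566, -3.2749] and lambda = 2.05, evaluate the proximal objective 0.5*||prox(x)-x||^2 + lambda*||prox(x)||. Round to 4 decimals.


Step 1: Compute ||x||.
||x|| = 6.7452
Step 2: Compute scaling factor.
scale = max(0, 1 - 2.05/6.7452) = 0.6961
Step 3: prox(x) = [-1.5563, -3.7982, -2.2796]
||prox(x)|| = 4.6952
Step 4: Proximal objective.
0.5*||prox-x||^2 = 2.1013
lambda*||prox|| = 9.6252
Total = 11.7265


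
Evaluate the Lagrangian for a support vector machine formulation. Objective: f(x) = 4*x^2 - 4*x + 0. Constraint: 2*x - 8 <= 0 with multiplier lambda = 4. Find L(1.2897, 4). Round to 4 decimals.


Step 1: Evaluate f(x).
f(1.2897) = 4*1.2897^2 - 4*1.2897 + 0 = 1.4945
Step 2: Evaluate g(x).
g(1.2897) = 2*1.2897 - 8 = -5.4206
Step 3: Compute Lagrangian.
L = 1.4945 + 4*-5.4206 = -20.1879


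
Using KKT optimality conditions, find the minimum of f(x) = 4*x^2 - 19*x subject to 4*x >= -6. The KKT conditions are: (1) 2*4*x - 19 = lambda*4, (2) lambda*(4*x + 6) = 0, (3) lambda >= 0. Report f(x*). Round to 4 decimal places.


Step 1: Try lambda = 0 (constraint inactive).
Stationarity: 2*4*x - 19 = 0
x* = 19/(2*4) = 2.375
Check constraint: 4*2.375 = 9.5 >= -6 -- satisfied.
Step 2: Compute optimal value.
f(x*) = 4*2.375^2 - 19*2.375 = -22.5625


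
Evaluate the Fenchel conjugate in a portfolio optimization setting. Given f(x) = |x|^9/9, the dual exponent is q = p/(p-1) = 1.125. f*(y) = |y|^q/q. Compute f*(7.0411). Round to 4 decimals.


The conjugate exponent q satisfies 1/p + 1/q = 1.
p = 9, so q = 9/(9 - 1) = 1.125
|y|^q = 7.0411^1.125 = 8.9866
f*(7.0411) = 8.9866 / 1.125 = 7.9881


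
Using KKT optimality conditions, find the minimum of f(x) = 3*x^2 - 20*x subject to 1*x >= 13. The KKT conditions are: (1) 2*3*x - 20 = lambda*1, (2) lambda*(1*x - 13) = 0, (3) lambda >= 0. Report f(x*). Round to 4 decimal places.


Step 1: Try lambda = 0 (constraint inactive).
x_unc = 20/(2*3) = 3.3333
Check: 1*3.3333 = 3.3333 < 13 -- violated!
Step 2: Constraint must be active: 1*x = 13
x* = 13/1 = 13.0
lambda = (2*3*13.0 - 20)/1 = 58.0
Step 3: Compute optimal value.
f(x*) = 3*13.0^2 - 20*13.0 = 247.0


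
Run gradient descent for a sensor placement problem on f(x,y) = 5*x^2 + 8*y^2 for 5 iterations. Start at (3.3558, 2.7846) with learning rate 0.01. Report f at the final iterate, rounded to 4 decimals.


Gradient descent on f(x,y) = 5*x^2 + 8*y^2.
Starting point: (3.3558, 2.7846), alpha = 0.01
Step 1: grad_x = 2*5*3.3558 = 33.558, grad_y = 2*8*2.7846 = 44.5536
  x_1 = 3.3558 - 0.01*33.558 = 3.0202
  y_1 = 2.7846 - 0.01*44.5536 = 2.3391
Step 2: grad_x = 2*5*3.0202 = 30.2022, grad_y = 2*8*2.3391 = 37.425
  x_2 = 3.0202 - 0.01*30.2022 = 2.7182
  y_2 = 2.3391 - 0.01*37.425 = 1.9648
Step 3: grad_x = 2*5*2.7182 = 27.182, grad_y = 2*8*1.9648 = 31.437
  x_3 = 2.7182 - 0.01*27.182 = 2.4464
  y_3 = 1.9648 - 0.01*31.437 = 1.6504
Step 4: grad_x = 2*5*2.4464 = 24.4638, grad_y = 2*8*1.6504 = 26.4071
  x_4 = 2.4464 - 0.01*24.4638 = 2.2017
  y_4 = 1.6504 - 0.01*26.4071 = 1.3864
Step 5: grad_x = 2*5*2.2017 = 22.0174, grad_y = 2*8*1.3864 = 22.182
  x_5 = 2.2017 - 0.01*22.0174 = 1.9816
  y_5 = 1.3864 - 0.01*22.182 = 1.1646
f(1.9816, 1.1646) = 5*1.9816^2 + 8*1.1646^2 = 30.4825


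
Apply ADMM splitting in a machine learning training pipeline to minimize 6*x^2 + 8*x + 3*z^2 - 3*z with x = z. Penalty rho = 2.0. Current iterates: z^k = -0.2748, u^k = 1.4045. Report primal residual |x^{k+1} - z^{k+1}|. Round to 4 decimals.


ADMM iteration with rho = 2.0, z^k = -0.2748, u^k = 1.4045
Step 1: x-update.
Minimize 6*x^2 + 8*x + (2.0/2)*(x + 0.2748 + 1.4045)^2
FOC: (2*6 + 2.0)*x = -8 + 2.0*(-0.2748 - 1.4045)
x^{k+1} = -0.8113
Step 2: z-update.
Minimize 3*z^2 - 3*z + (2.0/2)*(-0.8113 - z + 1.4045)^2
FOC: (2*3 + 2.0)*z = 3 + 2.0*(-0.8113 + 1.4045)
z^{k+1} = 0.5233
Step 3: u-update.
u^{k+1} = 1.4045 - 0.8113 - 0.5233 = 0.0699
Step 4: Primal residual = |-0.8113 - 0.5233| = 1.3346


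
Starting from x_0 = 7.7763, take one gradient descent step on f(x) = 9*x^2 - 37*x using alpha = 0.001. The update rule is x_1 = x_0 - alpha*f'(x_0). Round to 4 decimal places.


We compute the gradient at x_0 and apply the update.
f'(x) = 18*x - 37
f'(7.7763) = 18*7.7763 - 37 = 102.9734
x_1 = 7.7763 - 0.001*102.9734 = 7.6733


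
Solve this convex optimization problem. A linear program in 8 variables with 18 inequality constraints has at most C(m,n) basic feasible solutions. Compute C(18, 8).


Each vertex corresponds to some choice of n active constraints out of m, so the number of vertices is at most C(m, n) = m! / (n!(m-n)!).
m = 18, n = 8
Numerator: 18 * 17 * 16 * 15 * 14 * 13 * 12 * 11
Denominator: 8! = 40320
C(18, 8) = 43758


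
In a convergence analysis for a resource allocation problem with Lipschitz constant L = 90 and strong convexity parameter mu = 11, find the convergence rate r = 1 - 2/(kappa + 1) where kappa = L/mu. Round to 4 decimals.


Step 1: Compute the condition number.
kappa = L/mu = 90/11 = 8.1818
Step 2: Compute the convergence rate.
r = 1 - 2/(kappa + 1) = 1 - 2*mu/(L + mu) = (L - mu)/(L + mu) = 79/101 = 0.7822


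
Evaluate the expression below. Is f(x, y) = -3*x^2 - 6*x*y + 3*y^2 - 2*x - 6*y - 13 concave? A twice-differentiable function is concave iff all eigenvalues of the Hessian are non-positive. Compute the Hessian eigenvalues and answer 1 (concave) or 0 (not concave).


The Hessian of f(x,y) = -3*x^2 - 6*x*y + 3*y^2 - 2*x - 6*y - 13 is:
H = [[-6, -6], [-6, 6]]
Trace = -6 + 6 = 0
Determinant = -6*6 - (-6)^2 = -72
Discriminant = (0)^2 - 4*-72 = 288.0
Eigenvalues: lambda_1 = -8.4853, lambda_2 = 8.4853
The function is not concave.

0


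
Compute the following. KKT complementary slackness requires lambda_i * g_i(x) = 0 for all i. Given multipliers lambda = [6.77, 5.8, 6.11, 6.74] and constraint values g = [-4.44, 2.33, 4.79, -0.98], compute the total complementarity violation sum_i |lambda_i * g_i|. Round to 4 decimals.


KKT complementary slackness check:
lambda_1 * g_1 = 6.77 * -4.44 = -30.0588
lambda_2 * g_2 = 5.8 * 2.33 = 13.514
lambda_3 * g_3 = 6.11 * 4.79 = 29.2669
lambda_4 * g_4 = 6.74 * -0.98 = -6.6052
Total violation = 30.0588 + 13.514 + 29.2669 + 6.6052 = 79.4449


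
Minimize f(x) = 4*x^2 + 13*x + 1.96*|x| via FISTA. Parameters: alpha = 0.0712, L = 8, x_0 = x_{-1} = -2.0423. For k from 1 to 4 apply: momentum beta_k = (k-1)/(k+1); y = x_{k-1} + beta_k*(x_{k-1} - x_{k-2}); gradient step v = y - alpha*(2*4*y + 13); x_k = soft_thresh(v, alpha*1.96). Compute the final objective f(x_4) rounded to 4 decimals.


FISTA on f(x) = 4*x^2 + 13*x + 1.96*|x|
L = 8, alpha = 0.0712
Iteration 1: beta = 0.0, y = -2.0423 + 0.0*(-2.0423 + 2.0423) = -2.0423
  grad(y) = -3.3384, v = y - alpha*grad = -1.8046
  prox(v) = soft_thresh(-1.8046, 0.1396) = -1.6651
Iteration 2: beta = 0.3333, y = -1.6651 + 0.3333*(-1.6651 + 2.0423) = -1.5393
  grad(y) = 0.6856, v = y - alpha*grad = -1.5881
  prox(v) = soft_thresh(-1.5881, 0.1396) = -1.4486
Iteration 3: beta = 0.5, y = -1.4486 + 0.5*(-1.4486 + 1.6651) = -1.3403
  grad(y) = 2.2774, v = y - alpha*grad = -1.5025
  prox(v) = soft_thresh(-1.5025, 0.1396) = -1.3629
Iteration 4: beta = 0.6, y = -1.3629 + 0.6*(-1.3629 + 1.4486) = -1.3115
  grad(y) = 2.5077, v = y - alpha*grad = -1.4901
  prox(v) = soft_thresh(-1.4901, 0.1396) = -1.3505
f(x_4) = 4*(-1.3505)^2 + 13*(-1.3505) + 1.96*|-1.3505| = -7.6141


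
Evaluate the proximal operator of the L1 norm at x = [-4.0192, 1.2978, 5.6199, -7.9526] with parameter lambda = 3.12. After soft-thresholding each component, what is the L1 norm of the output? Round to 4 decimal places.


Soft-thresholding with lambda = 3.12:
prox(-4.0192) = sign(-4.0192)*max(|-4.0192| - 3.12, 0) = -0.8992
prox(1.2978) = sign(1.2978)*max(|1.2978| - 3.12, 0) = 0.0
prox(5.6199) = sign(5.6199)*max(|5.6199| - 3.12, 0) = 2.4999
prox(-7.9526) = sign(-7.9526)*max(|-7.9526| - 3.12, 0) = -4.8326
prox(x) = [-0.8992, 0.0, 2.4999, -4.8326]
||prox(x)||_1 = 0.8992 + 0.0 + 2.4999 + 4.8326 = 8.2317
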